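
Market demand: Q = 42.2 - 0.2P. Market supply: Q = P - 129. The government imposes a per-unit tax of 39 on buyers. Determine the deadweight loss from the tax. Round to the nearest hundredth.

126.75

Rewriting demand in inverse form: P = 211 - 5Q.
Rewriting supply in inverse form: P = 129 + Q.
Without the tax, 211 - 5Q = 129 + Q so Q* = 13.6667 and P* = 142.6667.
A tax on buyers shifts demand down by 39: (211 - 39) - 5Q = 129 + Q, so Q_t = 7.1667. Buyers pay P_b = 175.1667; sellers receive P_s = P_b - 39 = 136.1667.
The welfare triangle lost has base Q* - Q_t = 6.5 and height t = 39, so DWL = (1/2)(6.5)(39) = 126.75.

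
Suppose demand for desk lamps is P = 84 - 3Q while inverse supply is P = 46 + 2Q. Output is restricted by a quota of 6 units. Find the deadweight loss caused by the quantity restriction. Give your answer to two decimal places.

Unrestricted equilibrium: Q* = (84 - 46)/(3 + 2) = 7.6.
At Q = 6 the demand price is 84 - 3(6) = 66 and the supply price is 46 + 2(6) = 58.
DWL = (1/2)(gap between curves at 6) x (Q* - 6) = (1/2)(8)(1.6) = 6.4.

6.40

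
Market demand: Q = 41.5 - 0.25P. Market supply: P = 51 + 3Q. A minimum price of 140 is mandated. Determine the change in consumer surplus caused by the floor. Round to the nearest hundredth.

-455.30

Rewriting demand in inverse form: P = 166 - 4Q.
Free-market equilibrium: 166 - 4Q = 51 + 3Q gives Q* = 16.4286, P* = 100.2857.
At the floor price 140, quantity demanded is (166 - 140)/4 = 6.5; demand is the short side, so Q = 6.5 trades at P = 140.
CS goes from (1/2)(16.4286)(65.7143) = 539.7959 to 84.5 (computed as (166 - 140)(6.5) - (1/2)(4)(6.5)^2), a change of -455.2959.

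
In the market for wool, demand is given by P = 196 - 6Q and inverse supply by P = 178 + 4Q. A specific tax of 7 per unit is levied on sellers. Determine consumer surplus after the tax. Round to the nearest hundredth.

Pre-tax equilibrium: 196 - 6Q = 178 + 4Q gives Q* = 1.8, P* = 185.2.
A tax on sellers shifts supply up by 7: 196 - 6Q = 178 + 4Q + 7, so Q_t = 1.1. Buyers pay P_b = 189.4; sellers receive P_s = P_b - 7 = 182.4.
Consumer surplus is the triangle under demand above P_b: (1/2)(1.1)(196 - 189.4) = 3.63.

3.63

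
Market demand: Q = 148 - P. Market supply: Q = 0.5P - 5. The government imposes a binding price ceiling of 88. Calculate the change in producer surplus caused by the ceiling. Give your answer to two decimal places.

Rewriting demand in inverse form: P = 148 - Q.
Rewriting supply in inverse form: P = 10 + 2Q.
Without the control, 148 - Q = 10 + 2Q so Q* = 46 and P* = 102.
At P = 88, sellers supply (88 - 10)/2 = 39 while buyers want more, so the quantity traded is 39 at price 88.
PS goes from (1/2)(46)(92) = 2116 to 1521 (computed as (88 - 10)(39) - (1/2)(2)(39)^2), a change of -595.

-595.00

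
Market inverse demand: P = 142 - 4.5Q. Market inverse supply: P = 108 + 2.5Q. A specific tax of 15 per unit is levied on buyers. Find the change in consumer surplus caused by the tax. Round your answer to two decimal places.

Without the tax, 142 - 4.5Q = 108 + 2.5Q so Q* = 4.8571 and P* = 120.1429.
With the tax, buyers' net willingness to pay falls by 15: (142 - 15) - 4.5Q = 108 + 2.5Q, so Q_t = 2.7143. Buyers pay P_b = 129.7857; sellers receive P_s = P_b - 15 = 114.7857.
CS falls from (1/2)(4.8571)(21.8571) = 53.0816 to (1/2)(2.7143)(12.2143) = 16.5765, a change of -36.5051.

-36.51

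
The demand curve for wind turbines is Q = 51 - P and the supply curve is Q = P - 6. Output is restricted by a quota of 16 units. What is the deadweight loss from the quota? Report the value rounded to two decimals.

Rewriting demand in inverse form: P = 51 - Q.
Rewriting supply in inverse form: P = 6 + Q.
Unrestricted equilibrium: Q* = (51 - 6)/(1 + 1) = 22.5.
At Q = 16 the demand price is 51 - (16) = 35 and the supply price is 6 + (16) = 22.
Deadweight loss is the triangle between the curves from 16 to 22.5: (1/2)(35 - 22)(22.5 - 16) = 42.25.

42.25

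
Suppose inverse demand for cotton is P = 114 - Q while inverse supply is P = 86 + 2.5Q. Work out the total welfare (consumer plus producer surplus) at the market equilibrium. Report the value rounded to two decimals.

112.00

Setting demand equal to supply, 28 = 3.5Q, so Q* = 8 and P* = 106.
CS = (1/2)(8)(8) = 32 and PS = (1/2)(8)(20) = 80, so total surplus = 112.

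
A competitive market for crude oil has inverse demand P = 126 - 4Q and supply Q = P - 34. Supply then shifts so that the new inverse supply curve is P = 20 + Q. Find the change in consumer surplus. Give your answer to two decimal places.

221.76

Rewriting supply in inverse form: P = 34 + Q.
Initial equilibrium: Q_0 = 18.4, P_0 = 52.4; CS_0 = (1/2)(18.4)(73.6) = 677.12, PS_0 = (1/2)(18.4)(18.4) = 169.28.
New equilibrium: 126 - 4Q = 20 + Q gives Q_1 = 21.2, P_1 = 41.2; CS_1 = 898.88, PS_1 = 224.72.
Change in consumer surplus = 898.88 - 677.12 = 221.76.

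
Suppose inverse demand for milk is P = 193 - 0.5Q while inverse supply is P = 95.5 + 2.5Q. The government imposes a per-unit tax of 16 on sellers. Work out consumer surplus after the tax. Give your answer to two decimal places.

Pre-tax equilibrium: 193 - 0.5Q = 95.5 + 2.5Q gives Q* = 32.5, P* = 176.75.
A tax on sellers shifts supply up by 16: 193 - 0.5Q = 95.5 + 2.5Q + 16, so Q_t = 27.1667. Buyers pay P_b = 179.4167; sellers receive P_s = P_b - 16 = 163.4167.
Consumer surplus is the triangle under demand above P_b: (1/2)(27.1667)(193 - 179.4167) = 184.5069.

184.51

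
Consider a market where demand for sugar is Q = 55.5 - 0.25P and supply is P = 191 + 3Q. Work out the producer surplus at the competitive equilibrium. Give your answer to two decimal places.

29.42

Rewriting demand in inverse form: P = 222 - 4Q.
Setting demand equal to supply, 31 = 7Q, so Q* = 4.4286 and P* = 204.2857.
PS is the area between P* and the supply curve from 0 to Q*: (1/2)(4.4286)(13.2857) = 29.4184.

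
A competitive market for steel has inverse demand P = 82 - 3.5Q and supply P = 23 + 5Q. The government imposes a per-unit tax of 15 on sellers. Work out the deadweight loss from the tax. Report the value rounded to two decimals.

Pre-tax equilibrium: 82 - 3.5Q = 23 + 5Q gives Q* = 6.9412, P* = 57.7059.
With the tax, sellers need 15 more per unit: 82 - 3.5Q = 23 + 5Q + 15, so Q_t = 5.1765. Buyers pay P_b = 63.8824; sellers receive P_s = P_b - 15 = 48.8824.
The welfare triangle lost has base Q* - Q_t = 1.7647 and height t = 15, so DWL = (1/2)(1.7647)(15) = 13.2353.

13.24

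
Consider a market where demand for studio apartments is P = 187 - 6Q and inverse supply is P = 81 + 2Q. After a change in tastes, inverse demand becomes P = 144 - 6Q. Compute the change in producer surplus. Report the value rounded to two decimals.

-113.55

Initial equilibrium: Q_0 = 13.25, P_0 = 107.5; CS_0 = (1/2)(13.25)(79.5) = 526.6875, PS_0 = (1/2)(13.25)(26.5) = 175.5625.
New equilibrium: 144 - 6Q = 81 + 2Q gives Q_1 = 7.875, P_1 = 96.75; CS_1 = 186.0469, PS_1 = 62.0156.
Change in producer surplus = 62.0156 - 175.5625 = -113.5469.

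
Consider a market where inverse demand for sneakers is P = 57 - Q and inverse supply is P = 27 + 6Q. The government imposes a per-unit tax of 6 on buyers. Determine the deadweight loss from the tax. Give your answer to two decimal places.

Without the tax, 57 - Q = 27 + 6Q so Q* = 4.2857 and P* = 52.7143.
With the tax, buyers' net willingness to pay falls by 6: (57 - 6) - Q = 27 + 6Q, so Q_t = 3.4286. Buyers pay P_b = 53.5714; sellers receive P_s = P_b - 6 = 47.5714.
Deadweight loss is the triangle between the curves from Q_t to Q*: (1/2)(4.2857 - 3.4286)(6) = 2.5714.

2.57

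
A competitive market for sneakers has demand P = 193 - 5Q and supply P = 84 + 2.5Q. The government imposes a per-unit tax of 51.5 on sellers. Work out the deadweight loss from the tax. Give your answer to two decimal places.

Without the tax, 193 - 5Q = 84 + 2.5Q so Q* = 14.5333 and P* = 120.3333.
A tax on sellers shifts supply up by 51.5: 193 - 5Q = 84 + 2.5Q + 51.5, so Q_t = 7.6667. Buyers pay P_b = 154.6667; sellers receive P_s = P_b - 51.5 = 103.1667.
The welfare triangle lost has base Q* - Q_t = 6.8667 and height t = 51.5, so DWL = (1/2)(6.8667)(51.5) = 176.8167.

176.82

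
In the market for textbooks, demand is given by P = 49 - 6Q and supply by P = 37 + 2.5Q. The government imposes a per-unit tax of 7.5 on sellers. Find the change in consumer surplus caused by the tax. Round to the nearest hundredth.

Without the tax, 49 - 6Q = 37 + 2.5Q so Q* = 1.4118 and P* = 40.5294.
With the tax, sellers need 7.5 more per unit: 49 - 6Q = 37 + 2.5Q + 7.5, so Q_t = 0.5294. Buyers pay P_b = 45.8235; sellers receive P_s = P_b - 7.5 = 38.3235.
CS falls from (1/2)(1.4118)(8.4706) = 5.9792 to (1/2)(0.5294)(3.1765) = 0.8408, a change of -5.1384.

-5.14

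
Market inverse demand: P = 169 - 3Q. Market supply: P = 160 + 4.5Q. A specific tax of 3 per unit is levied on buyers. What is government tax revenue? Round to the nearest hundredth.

Pre-tax equilibrium: 169 - 3Q = 160 + 4.5Q gives Q* = 1.2, P* = 165.4.
A tax on buyers shifts demand down by 3: (169 - 3) - 3Q = 160 + 4.5Q, so Q_t = 0.8. Buyers pay P_b = 166.6; sellers receive P_s = P_b - 3 = 163.6.
Tax revenue = t x Q_t = 3 x 0.8 = 2.4.

2.40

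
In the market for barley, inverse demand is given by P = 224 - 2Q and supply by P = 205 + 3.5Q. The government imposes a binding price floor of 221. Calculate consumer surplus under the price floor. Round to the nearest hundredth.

Free-market equilibrium: 224 - 2Q = 205 + 3.5Q gives Q* = 3.4545, P* = 217.0909.
At the floor price 221, quantity demanded is (224 - 221)/2 = 1.5; demand is the short side, so Q = 1.5 trades at P = 221.
CS is the triangle under demand above 221: (1/2)(1.5)(224 - 221) = 2.25.

2.25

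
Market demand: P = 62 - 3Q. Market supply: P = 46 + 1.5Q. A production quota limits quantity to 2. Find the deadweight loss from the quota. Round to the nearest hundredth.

5.44

Unrestricted equilibrium: Q* = (62 - 46)/(3 + 1.5) = 3.5556.
At Q = 2 the demand price is 62 - 3(2) = 56 and the supply price is 46 + 1.5(2) = 49.
Deadweight loss is the triangle between the curves from 2 to 3.5556: (1/2)(56 - 49)(3.5556 - 2) = 5.4444.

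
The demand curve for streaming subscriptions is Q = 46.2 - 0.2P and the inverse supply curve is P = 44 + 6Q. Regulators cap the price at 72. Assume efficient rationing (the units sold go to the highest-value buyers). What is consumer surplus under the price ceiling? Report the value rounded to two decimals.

Rewriting demand in inverse form: P = 231 - 5Q.
Without the control, 231 - 5Q = 44 + 6Q so Q* = 17 and P* = 146.
At the ceiling price 72, quantity supplied is (72 - 44)/6 = 4.6667; supply is the short side, so Q = 4.6667 trades at P = 72.
The demand price at Q = 4.6667 is 207.6667. CS is the trapezoid between demand and 72 over [0, 4.6667]: (1/2)[(231 - 72) + (207.6667 - 72)](4.6667) = 687.5556.

687.56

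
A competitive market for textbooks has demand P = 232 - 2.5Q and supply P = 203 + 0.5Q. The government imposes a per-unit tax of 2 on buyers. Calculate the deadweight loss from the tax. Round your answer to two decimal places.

0.67

Without the tax, 232 - 2.5Q = 203 + 0.5Q so Q* = 9.6667 and P* = 207.8333.
With the tax, buyers' net willingness to pay falls by 2: (232 - 2) - 2.5Q = 203 + 0.5Q, so Q_t = 9. Buyers pay P_b = 209.5; sellers receive P_s = P_b - 2 = 207.5.
The welfare triangle lost has base Q* - Q_t = 0.6667 and height t = 2, so DWL = (1/2)(0.6667)(2) = 0.6667.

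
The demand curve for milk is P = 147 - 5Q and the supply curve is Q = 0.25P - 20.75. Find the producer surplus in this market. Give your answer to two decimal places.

Rewriting supply in inverse form: P = 83 + 4Q.
Set 147 - 5Q = 83 + 4Q, which gives 64 = 9Q, so Q* = 7.1111 and P* = 147 - 5(7.1111) = 111.4444.
Producer surplus is the triangle above supply below P*: (1/2)(7.1111)(111.4444 - 83) = (1/2)(7.1111)(28.4444) = 101.1358.

101.14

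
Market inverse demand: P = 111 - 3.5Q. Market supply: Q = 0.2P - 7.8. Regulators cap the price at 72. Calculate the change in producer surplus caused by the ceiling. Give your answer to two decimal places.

Rewriting supply in inverse form: P = 39 + 5Q.
Without the control, 111 - 3.5Q = 39 + 5Q so Q* = 8.4706 and P* = 81.3529.
At the ceiling price 72, quantity supplied is (72 - 39)/5 = 6.6; supply is the short side, so Q = 6.6 trades at P = 72.
PS goes from (1/2)(8.4706)(42.3529) = 179.3772 to 108.9 (computed as (72 - 39)(6.6) - (1/2)(5)(6.6)^2), a change of -70.4772.

-70.48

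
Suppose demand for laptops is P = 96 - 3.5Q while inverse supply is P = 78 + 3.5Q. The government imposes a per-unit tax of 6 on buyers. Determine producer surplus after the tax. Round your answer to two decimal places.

Pre-tax equilibrium: 96 - 3.5Q = 78 + 3.5Q gives Q* = 2.5714, P* = 87.
A tax on buyers shifts demand down by 6: (96 - 6) - 3.5Q = 78 + 3.5Q, so Q_t = 1.7143. Buyers pay P_b = 90; sellers receive P_s = P_b - 6 = 84.
Producer surplus is the triangle above supply below P_s: (1/2)(1.7143)(84 - 78) = 5.1429.

5.14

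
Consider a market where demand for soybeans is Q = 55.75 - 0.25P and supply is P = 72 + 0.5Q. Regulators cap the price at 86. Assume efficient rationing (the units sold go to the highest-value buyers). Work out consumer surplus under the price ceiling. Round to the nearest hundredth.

Rewriting demand in inverse form: P = 223 - 4Q.
Free-market equilibrium: 223 - 4Q = 72 + 0.5Q gives Q* = 33.5556, P* = 88.7778.
At the ceiling price 86, quantity supplied is (86 - 72)/0.5 = 28; supply is the short side, so Q = 28 trades at P = 86.
The demand price at Q = 28 is 111. CS is the trapezoid between demand and 86 over [0, 28]: (1/2)[(223 - 86) + (111 - 86)](28) = 2268.

2268.00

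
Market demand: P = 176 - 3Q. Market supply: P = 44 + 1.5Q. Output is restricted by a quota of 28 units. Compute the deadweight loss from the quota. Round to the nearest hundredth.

Unrestricted equilibrium: Q* = (176 - 44)/(3 + 1.5) = 29.3333.
At Q = 28 the demand price is 176 - 3(28) = 92 and the supply price is 44 + 1.5(28) = 86.
DWL = (1/2)(gap between curves at 28) x (Q* - 28) = (1/2)(6)(1.3333) = 4.

4.00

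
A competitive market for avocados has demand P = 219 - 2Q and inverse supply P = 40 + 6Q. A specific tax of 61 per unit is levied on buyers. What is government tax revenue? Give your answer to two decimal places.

Pre-tax equilibrium: 219 - 2Q = 40 + 6Q gives Q* = 22.375, P* = 174.25.
With the tax, buyers' net willingness to pay falls by 61: (219 - 61) - 2Q = 40 + 6Q, so Q_t = 14.75. Buyers pay P_b = 189.5; sellers receive P_s = P_b - 61 = 128.5.
Revenue is the tax times quantity traded: 61 x 14.75 = 899.75.

899.75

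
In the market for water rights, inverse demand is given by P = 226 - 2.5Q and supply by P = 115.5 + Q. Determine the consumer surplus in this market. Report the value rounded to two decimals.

1245.94

Set 226 - 2.5Q = 115.5 + Q, which gives 110.5 = 3.5Q, so Q* = 31.5714 and P* = 226 - 2.5(31.5714) = 147.0714.
The demand choke price is 226, so CS = (1/2)(Q*)(226 - P*) = (1/2)(31.5714)(78.9286) = 1245.9439.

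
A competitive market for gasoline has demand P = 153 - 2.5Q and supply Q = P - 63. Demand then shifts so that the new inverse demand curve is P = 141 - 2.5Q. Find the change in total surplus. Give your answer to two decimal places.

Rewriting supply in inverse form: P = 63 + Q.
Initial equilibrium: Q_0 = 25.7143, P_0 = 88.7143; CS_0 = (1/2)(25.7143)(64.2857) = 826.5306, PS_0 = (1/2)(25.7143)(25.7143) = 330.6122.
New equilibrium: 141 - 2.5Q = 63 + Q gives Q_1 = 22.2857, P_1 = 85.2857; CS_1 = 620.8163, PS_1 = 248.3265.
Change in total surplus = (620.8163 + 248.3265) - (826.5306 + 330.6122) = -288.

-288.00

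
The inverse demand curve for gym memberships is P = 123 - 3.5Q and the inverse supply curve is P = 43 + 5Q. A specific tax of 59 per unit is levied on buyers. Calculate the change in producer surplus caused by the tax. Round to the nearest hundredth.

Without the tax, 123 - 3.5Q = 43 + 5Q so Q* = 9.4118 and P* = 90.0588.
With the tax, buyers' net willingness to pay falls by 59: (123 - 59) - 3.5Q = 43 + 5Q, so Q_t = 2.4706. Buyers pay P_b = 114.3529; sellers receive P_s = P_b - 59 = 55.3529.
Producers lose the trapezoid between P_s and P* out to Q_t plus the triangle from Q_t to Q*: change in PS = 15.2595 - 221.4533 = -206.1938.

-206.19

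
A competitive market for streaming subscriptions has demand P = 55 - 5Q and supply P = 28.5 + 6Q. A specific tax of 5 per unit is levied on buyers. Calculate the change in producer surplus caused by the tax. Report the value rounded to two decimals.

Pre-tax equilibrium: 55 - 5Q = 28.5 + 6Q gives Q* = 2.4091, P* = 42.9545.
A tax on buyers shifts demand down by 5: (55 - 5) - 5Q = 28.5 + 6Q, so Q_t = 1.9545. Buyers pay P_b = 45.2273; sellers receive P_s = P_b - 5 = 40.2273.
Producers lose the trapezoid between P_s and P* out to Q_t plus the triangle from Q_t to Q*: change in PS = 11.4607 - 17.4112 = -5.9504.

-5.95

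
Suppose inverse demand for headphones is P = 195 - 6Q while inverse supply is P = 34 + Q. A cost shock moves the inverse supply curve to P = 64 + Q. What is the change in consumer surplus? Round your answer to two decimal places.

-536.33

Initial equilibrium: Q_0 = 23, P_0 = 57; CS_0 = (1/2)(23)(138) = 1587, PS_0 = (1/2)(23)(23) = 264.5.
New equilibrium: 195 - 6Q = 64 + Q gives Q_1 = 18.7143, P_1 = 82.7143; CS_1 = 1050.6735, PS_1 = 175.1122.
Change in consumer surplus = 1050.6735 - 1587 = -536.3265.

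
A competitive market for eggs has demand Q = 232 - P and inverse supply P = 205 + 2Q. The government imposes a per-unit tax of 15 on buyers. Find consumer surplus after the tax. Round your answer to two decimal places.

8.00

Rewriting demand in inverse form: P = 232 - Q.
Pre-tax equilibrium: 232 - Q = 205 + 2Q gives Q* = 9, P* = 223.
A tax on buyers shifts demand down by 15: (232 - 15) - Q = 205 + 2Q, so Q_t = 4. Buyers pay P_b = 228; sellers receive P_s = P_b - 15 = 213.
CS = (1/2)(Q_t)(232 - P_b) = (1/2)(4)(4) = 8.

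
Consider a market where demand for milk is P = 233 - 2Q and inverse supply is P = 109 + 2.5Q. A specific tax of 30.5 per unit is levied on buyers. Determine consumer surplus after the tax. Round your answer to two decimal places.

Without the tax, 233 - 2Q = 109 + 2.5Q so Q* = 27.5556 and P* = 177.8889.
With the tax, buyers' net willingness to pay falls by 30.5: (233 - 30.5) - 2Q = 109 + 2.5Q, so Q_t = 20.7778. Buyers pay P_b = 191.4444; sellers receive P_s = P_b - 30.5 = 160.9444.
Consumer surplus is the triangle under demand above P_b: (1/2)(20.7778)(233 - 191.4444) = 431.716.

431.72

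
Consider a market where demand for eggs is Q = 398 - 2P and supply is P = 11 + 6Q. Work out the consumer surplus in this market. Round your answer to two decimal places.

209.14

Rewriting demand in inverse form: P = 199 - 0.5Q.
Equilibrium: 199 - 0.5Q = 11 + 6Q, so Q* = 28.9231 and P* = 184.5385.
CS is the area between the demand curve and P* from 0 to Q*: (1/2)(28.9231)(14.4615) = 209.1361.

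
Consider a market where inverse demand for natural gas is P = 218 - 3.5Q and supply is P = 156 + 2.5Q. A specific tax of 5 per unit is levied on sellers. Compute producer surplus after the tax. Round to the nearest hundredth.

112.81

Pre-tax equilibrium: 218 - 3.5Q = 156 + 2.5Q gives Q* = 10.3333, P* = 181.8333.
A tax on sellers shifts supply up by 5: 218 - 3.5Q = 156 + 2.5Q + 5, so Q_t = 9.5. Buyers pay P_b = 184.75; sellers receive P_s = P_b - 5 = 179.75.
Producer surplus is the triangle above supply below P_s: (1/2)(9.5)(179.75 - 156) = 112.8125.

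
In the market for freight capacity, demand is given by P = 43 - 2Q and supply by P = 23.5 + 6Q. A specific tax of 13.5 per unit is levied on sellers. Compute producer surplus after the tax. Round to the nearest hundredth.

Pre-tax equilibrium: 43 - 2Q = 23.5 + 6Q gives Q* = 2.4375, P* = 38.125.
A tax on sellers shifts supply up by 13.5: 43 - 2Q = 23.5 + 6Q + 13.5, so Q_t = 0.75. Buyers pay P_b = 41.5; sellers receive P_s = P_b - 13.5 = 28.
Producer surplus is the triangle above supply below P_s: (1/2)(0.75)(28 - 23.5) = 1.6875.

1.69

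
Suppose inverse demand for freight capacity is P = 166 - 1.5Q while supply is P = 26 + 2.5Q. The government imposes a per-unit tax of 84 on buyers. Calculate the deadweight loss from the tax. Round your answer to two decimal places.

Without the tax, 166 - 1.5Q = 26 + 2.5Q so Q* = 35 and P* = 113.5.
With the tax, buyers' net willingness to pay falls by 84: (166 - 84) - 1.5Q = 26 + 2.5Q, so Q_t = 14. Buyers pay P_b = 145; sellers receive P_s = P_b - 84 = 61.
Deadweight loss is the triangle between the curves from Q_t to Q*: (1/2)(35 - 14)(84) = 882.

882.00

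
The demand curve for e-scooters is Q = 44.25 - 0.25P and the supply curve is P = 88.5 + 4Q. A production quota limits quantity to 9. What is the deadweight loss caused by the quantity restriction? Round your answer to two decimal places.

Rewriting demand in inverse form: P = 177 - 4Q.
Unrestricted equilibrium: Q* = (177 - 88.5)/(4 + 4) = 11.0625.
At Q = 9 the demand price is 177 - 4(9) = 141 and the supply price is 88.5 + 4(9) = 124.5.
Deadweight loss is the triangle between the curves from 9 to 11.0625: (1/2)(141 - 124.5)(11.0625 - 9) = 17.0156.

17.02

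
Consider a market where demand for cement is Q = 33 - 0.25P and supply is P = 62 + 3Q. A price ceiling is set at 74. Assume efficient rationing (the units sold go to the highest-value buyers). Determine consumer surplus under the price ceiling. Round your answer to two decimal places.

200.00

Rewriting demand in inverse form: P = 132 - 4Q.
Without the control, 132 - 4Q = 62 + 3Q so Q* = 10 and P* = 92.
At P = 74, sellers supply (74 - 62)/3 = 4 while buyers want more, so the quantity traded is 4 at price 74.
The demand price at Q = 4 is 116. CS is the trapezoid between demand and 74 over [0, 4]: (1/2)[(132 - 74) + (116 - 74)](4) = 200.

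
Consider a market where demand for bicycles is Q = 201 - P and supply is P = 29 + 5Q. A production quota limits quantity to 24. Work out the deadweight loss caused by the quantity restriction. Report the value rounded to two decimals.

Rewriting demand in inverse form: P = 201 - Q.
Unrestricted equilibrium: Q* = (201 - 29)/(1 + 5) = 28.6667.
At Q = 24 the demand price is 201 - (24) = 177 and the supply price is 29 + 5(24) = 149.
DWL = (1/2)(gap between curves at 24) x (Q* - 24) = (1/2)(28)(4.6667) = 65.3333.

65.33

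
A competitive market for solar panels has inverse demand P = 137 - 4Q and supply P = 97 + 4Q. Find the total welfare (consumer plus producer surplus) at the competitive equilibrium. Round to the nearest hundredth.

100.00

Setting demand equal to supply, 40 = 8Q, so Q* = 5 and P* = 117.
Total surplus is the full triangle between the curves from 0 to Q*: (1/2)(5)(137 - 97) = 100.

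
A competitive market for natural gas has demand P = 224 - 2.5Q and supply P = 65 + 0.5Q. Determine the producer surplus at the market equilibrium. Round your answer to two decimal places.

702.25

Setting demand equal to supply, 159 = 3Q, so Q* = 53 and P* = 91.5.
Producer surplus is the triangle above supply below P*: (1/2)(53)(91.5 - 65) = (1/2)(53)(26.5) = 702.25.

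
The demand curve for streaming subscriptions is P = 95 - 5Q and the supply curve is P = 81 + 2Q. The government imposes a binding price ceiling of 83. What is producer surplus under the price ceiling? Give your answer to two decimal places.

Without the control, 95 - 5Q = 81 + 2Q so Q* = 2 and P* = 85.
At the ceiling price 83, quantity supplied is (83 - 81)/2 = 1; supply is the short side, so Q = 1 trades at P = 83.
PS is the triangle above supply below 83: (1/2)(1)(83 - 81) = 1.

1.00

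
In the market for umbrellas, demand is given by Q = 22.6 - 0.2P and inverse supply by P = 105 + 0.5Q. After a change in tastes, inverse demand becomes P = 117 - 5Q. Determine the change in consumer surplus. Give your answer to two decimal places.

Rewriting demand in inverse form: P = 113 - 5Q.
Initial equilibrium: Q_0 = 1.4545, P_0 = 105.7273; CS_0 = (1/2)(1.4545)(7.2727) = 5.2893, PS_0 = (1/2)(1.4545)(0.7273) = 0.5289.
New equilibrium: 117 - 5Q = 105 + 0.5Q gives Q_1 = 2.1818, P_1 = 106.0909; CS_1 = 11.9008, PS_1 = 1.1901.
Change in consumer surplus = 11.9008 - 5.2893 = 6.6116.

6.61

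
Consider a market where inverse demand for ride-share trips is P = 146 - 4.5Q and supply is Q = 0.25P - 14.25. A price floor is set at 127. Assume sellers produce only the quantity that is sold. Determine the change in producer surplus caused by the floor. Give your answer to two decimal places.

Rewriting supply in inverse form: P = 57 + 4Q.
Without the control, 146 - 4.5Q = 57 + 4Q so Q* = 10.4706 and P* = 98.8824.
At P = 127, buyers demand (146 - 127)/4.5 = 4.2222 while sellers would supply more, so the quantity traded is 4.2222 at price 127.
PS goes from (1/2)(10.4706)(41.8824) = 219.2664 to 259.9012 (computed as (127 - 57)(4.2222) - (1/2)(4)(4.2222)^2), a change of 40.6348.

40.63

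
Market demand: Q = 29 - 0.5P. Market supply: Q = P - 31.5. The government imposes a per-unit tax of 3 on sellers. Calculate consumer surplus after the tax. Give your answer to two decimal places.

Rewriting demand in inverse form: P = 58 - 2Q.
Rewriting supply in inverse form: P = 31.5 + Q.
Without the tax, 58 - 2Q = 31.5 + Q so Q* = 8.8333 and P* = 40.3333.
A tax on sellers shifts supply up by 3: 58 - 2Q = 31.5 + Q + 3, so Q_t = 7.8333. Buyers pay P_b = 42.3333; sellers receive P_s = P_b - 3 = 39.3333.
CS = (1/2)(Q_t)(58 - P_b) = (1/2)(7.8333)(15.6667) = 61.3611.

61.36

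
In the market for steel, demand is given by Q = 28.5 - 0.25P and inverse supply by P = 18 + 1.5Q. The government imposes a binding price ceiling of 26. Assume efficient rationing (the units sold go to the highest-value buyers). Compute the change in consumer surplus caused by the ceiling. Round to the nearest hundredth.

Rewriting demand in inverse form: P = 114 - 4Q.
Free-market equilibrium: 114 - 4Q = 18 + 1.5Q gives Q* = 17.4545, P* = 44.1818.
At the ceiling price 26, quantity supplied is (26 - 18)/1.5 = 5.3333; supply is the short side, so Q = 5.3333 trades at P = 26.
CS goes from (1/2)(17.4545)(69.8182) = 609.3223 to 412.4444 (computed as (114 - 26)(5.3333) - (1/2)(4)(5.3333)^2), a change of -196.8779.

-196.88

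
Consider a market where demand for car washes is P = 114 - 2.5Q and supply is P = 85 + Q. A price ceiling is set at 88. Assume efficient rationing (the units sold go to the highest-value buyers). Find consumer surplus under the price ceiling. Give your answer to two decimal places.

66.75

Without the control, 114 - 2.5Q = 85 + Q so Q* = 8.2857 and P* = 93.2857.
At the ceiling price 88, quantity supplied is (88 - 85)/1 = 3; supply is the short side, so Q = 3 trades at P = 88.
The demand price at Q = 3 is 106.5. CS is the trapezoid between demand and 88 over [0, 3]: (1/2)[(114 - 88) + (106.5 - 88)](3) = 66.75.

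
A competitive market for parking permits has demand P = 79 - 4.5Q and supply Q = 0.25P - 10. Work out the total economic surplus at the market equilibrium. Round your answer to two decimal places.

Rewriting supply in inverse form: P = 40 + 4Q.
Equilibrium: 79 - 4.5Q = 40 + 4Q, so Q* = 4.5882 and P* = 58.3529.
Total surplus is the full triangle between the curves from 0 to Q*: (1/2)(4.5882)(79 - 40) = 89.4706.

89.47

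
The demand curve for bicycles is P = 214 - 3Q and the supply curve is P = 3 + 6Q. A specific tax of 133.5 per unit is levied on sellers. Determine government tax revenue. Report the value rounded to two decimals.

1149.58

Without the tax, 214 - 3Q = 3 + 6Q so Q* = 23.4444 and P* = 143.6667.
A tax on sellers shifts supply up by 133.5: 214 - 3Q = 3 + 6Q + 133.5, so Q_t = 8.6111. Buyers pay P_b = 188.1667; sellers receive P_s = P_b - 133.5 = 54.6667.
Tax revenue = t x Q_t = 133.5 x 8.6111 = 1149.5833.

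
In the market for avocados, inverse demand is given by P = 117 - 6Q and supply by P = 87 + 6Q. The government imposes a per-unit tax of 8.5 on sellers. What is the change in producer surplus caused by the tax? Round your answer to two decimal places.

-9.12

Pre-tax equilibrium: 117 - 6Q = 87 + 6Q gives Q* = 2.5, P* = 102.
A tax on sellers shifts supply up by 8.5: 117 - 6Q = 87 + 6Q + 8.5, so Q_t = 1.7917. Buyers pay P_b = 106.25; sellers receive P_s = P_b - 8.5 = 97.75.
PS falls from (1/2)(2.5)(15) = 18.75 to (1/2)(1.7917)(10.75) = 9.6302, a change of -9.1198.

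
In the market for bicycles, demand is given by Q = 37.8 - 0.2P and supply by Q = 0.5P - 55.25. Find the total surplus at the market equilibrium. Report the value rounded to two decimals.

Rewriting demand in inverse form: P = 189 - 5Q.
Rewriting supply in inverse form: P = 110.5 + 2Q.
Equilibrium: 189 - 5Q = 110.5 + 2Q, so Q* = 11.2143 and P* = 132.9286.
Total surplus is the full triangle between the curves from 0 to Q*: (1/2)(11.2143)(189 - 110.5) = 440.1607.

440.16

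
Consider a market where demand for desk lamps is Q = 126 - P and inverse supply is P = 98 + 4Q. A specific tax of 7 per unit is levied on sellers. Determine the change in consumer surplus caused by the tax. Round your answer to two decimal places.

Rewriting demand in inverse form: P = 126 - Q.
Without the tax, 126 - Q = 98 + 4Q so Q* = 5.6 and P* = 120.4.
With the tax, sellers need 7 more per unit: 126 - Q = 98 + 4Q + 7, so Q_t = 4.2. Buyers pay P_b = 121.8; sellers receive P_s = P_b - 7 = 114.8.
Consumers lose the trapezoid between P* and P_b out to Q_t plus the triangle from Q_t to Q*: change in CS = 8.82 - 15.68 = -6.86.

-6.86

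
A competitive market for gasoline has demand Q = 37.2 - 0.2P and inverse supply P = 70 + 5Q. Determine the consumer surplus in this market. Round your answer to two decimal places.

336.40

Rewriting demand in inverse form: P = 186 - 5Q.
Equilibrium: 186 - 5Q = 70 + 5Q, so Q* = 11.6 and P* = 128.
The demand choke price is 186, so CS = (1/2)(Q*)(186 - P*) = (1/2)(11.6)(58) = 336.4.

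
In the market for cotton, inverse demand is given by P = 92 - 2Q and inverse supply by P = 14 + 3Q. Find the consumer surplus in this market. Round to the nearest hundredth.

Equilibrium: 92 - 2Q = 14 + 3Q, so Q* = 15.6 and P* = 60.8.
Consumer surplus is the triangle under demand above P*: (1/2)(15.6)(92 - 60.8) = (1/2)(15.6)(31.2) = 243.36.

243.36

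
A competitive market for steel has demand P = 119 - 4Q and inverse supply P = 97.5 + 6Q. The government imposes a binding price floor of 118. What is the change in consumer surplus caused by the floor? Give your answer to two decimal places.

Free-market equilibrium: 119 - 4Q = 97.5 + 6Q gives Q* = 2.15, P* = 110.4.
At the floor price 118, quantity demanded is (119 - 118)/4 = 0.25; demand is the short side, so Q = 0.25 trades at P = 118.
CS goes from (1/2)(2.15)(8.6) = 9.245 to 0.125 (computed as (119 - 118)(0.25) - (1/2)(4)(0.25)^2), a change of -9.12.

-9.12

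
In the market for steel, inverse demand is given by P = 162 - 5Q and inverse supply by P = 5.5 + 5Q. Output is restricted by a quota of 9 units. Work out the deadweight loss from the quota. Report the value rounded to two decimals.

Without the quota, 162 - 5Q = 5.5 + 5Q gives Q* = 15.65.
At Q = 9 the demand price is 162 - 5(9) = 117 and the supply price is 5.5 + 5(9) = 50.5.
Deadweight loss is the triangle between the curves from 9 to 15.65: (1/2)(117 - 50.5)(15.65 - 9) = 221.1125.

221.11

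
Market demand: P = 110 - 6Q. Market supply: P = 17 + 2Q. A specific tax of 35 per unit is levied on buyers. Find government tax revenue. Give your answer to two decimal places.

Pre-tax equilibrium: 110 - 6Q = 17 + 2Q gives Q* = 11.625, P* = 40.25.
With the tax, buyers' net willingness to pay falls by 35: (110 - 35) - 6Q = 17 + 2Q, so Q_t = 7.25. Buyers pay P_b = 66.5; sellers receive P_s = P_b - 35 = 31.5.
Revenue is the tax times quantity traded: 35 x 7.25 = 253.75.

253.75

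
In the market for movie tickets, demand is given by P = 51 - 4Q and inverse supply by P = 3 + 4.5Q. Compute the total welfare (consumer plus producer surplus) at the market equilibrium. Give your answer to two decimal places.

Set 51 - 4Q = 3 + 4.5Q, which gives 48 = 8.5Q, so Q* = 5.6471 and P* = 51 - 4(5.6471) = 28.4118.
Total surplus is the full triangle between the curves from 0 to Q*: (1/2)(5.6471)(51 - 3) = 135.5294.

135.53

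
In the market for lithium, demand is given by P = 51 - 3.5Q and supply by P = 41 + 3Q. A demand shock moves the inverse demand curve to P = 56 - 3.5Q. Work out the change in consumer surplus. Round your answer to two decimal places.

5.18

Initial equilibrium: Q_0 = 1.5385, P_0 = 45.6154; CS_0 = (1/2)(1.5385)(5.3846) = 4.142, PS_0 = (1/2)(1.5385)(4.6154) = 3.5503.
New equilibrium: 56 - 3.5Q = 41 + 3Q gives Q_1 = 2.3077, P_1 = 47.9231; CS_1 = 9.3195, PS_1 = 7.9882.
Change in consumer surplus = 9.3195 - 4.142 = 5.1775.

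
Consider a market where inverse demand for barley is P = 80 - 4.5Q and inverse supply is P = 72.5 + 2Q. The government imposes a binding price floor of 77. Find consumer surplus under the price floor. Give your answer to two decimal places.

Free-market equilibrium: 80 - 4.5Q = 72.5 + 2Q gives Q* = 1.1538, P* = 74.8077.
At P = 77, buyers demand (80 - 77)/4.5 = 0.6667 while sellers would supply more, so the quantity traded is 0.6667 at price 77.
CS is the triangle under demand above 77: (1/2)(0.6667)(80 - 77) = 1.

1.00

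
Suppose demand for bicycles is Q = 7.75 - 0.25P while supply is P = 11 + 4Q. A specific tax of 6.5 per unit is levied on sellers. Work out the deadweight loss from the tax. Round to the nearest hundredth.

2.64

Rewriting demand in inverse form: P = 31 - 4Q.
Without the tax, 31 - 4Q = 11 + 4Q so Q* = 2.5 and P* = 21.
A tax on sellers shifts supply up by 6.5: 31 - 4Q = 11 + 4Q + 6.5, so Q_t = 1.6875. Buyers pay P_b = 24.25; sellers receive P_s = P_b - 6.5 = 17.75.
The welfare triangle lost has base Q* - Q_t = 0.8125 and height t = 6.5, so DWL = (1/2)(0.8125)(6.5) = 2.6406.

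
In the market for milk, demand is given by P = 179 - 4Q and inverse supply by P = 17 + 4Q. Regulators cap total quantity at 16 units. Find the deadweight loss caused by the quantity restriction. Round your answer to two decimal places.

Unrestricted equilibrium: Q* = (179 - 17)/(4 + 4) = 20.25.
At Q = 16 the demand price is 179 - 4(16) = 115 and the supply price is 17 + 4(16) = 81.
Deadweight loss is the triangle between the curves from 16 to 20.25: (1/2)(115 - 81)(20.25 - 16) = 72.25.

72.25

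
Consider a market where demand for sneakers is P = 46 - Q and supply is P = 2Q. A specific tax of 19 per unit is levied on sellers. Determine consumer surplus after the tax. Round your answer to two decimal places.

Without the tax, 46 - Q = 2Q so Q* = 15.3333 and P* = 30.6667.
A tax on sellers shifts supply up by 19: 46 - Q = 2Q + 19, so Q_t = 9. Buyers pay P_b = 37; sellers receive P_s = P_b - 19 = 18.
Consumer surplus is the triangle under demand above P_b: (1/2)(9)(46 - 37) = 40.5.

40.50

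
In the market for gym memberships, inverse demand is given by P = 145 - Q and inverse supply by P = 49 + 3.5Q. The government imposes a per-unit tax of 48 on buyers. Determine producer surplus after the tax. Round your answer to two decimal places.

199.11

Without the tax, 145 - Q = 49 + 3.5Q so Q* = 21.3333 and P* = 123.6667.
A tax on buyers shifts demand down by 48: (145 - 48) - Q = 49 + 3.5Q, so Q_t = 10.6667. Buyers pay P_b = 134.3333; sellers receive P_s = P_b - 48 = 86.3333.
PS = (1/2)(Q_t)(P_s - 49) = (1/2)(10.6667)(37.3333) = 199.1111.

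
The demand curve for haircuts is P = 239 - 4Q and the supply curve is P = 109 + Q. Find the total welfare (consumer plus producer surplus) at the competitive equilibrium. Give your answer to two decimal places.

1690.00

Equilibrium: 239 - 4Q = 109 + Q, so Q* = 26 and P* = 135.
Total surplus is the full triangle between the curves from 0 to Q*: (1/2)(26)(239 - 109) = 1690.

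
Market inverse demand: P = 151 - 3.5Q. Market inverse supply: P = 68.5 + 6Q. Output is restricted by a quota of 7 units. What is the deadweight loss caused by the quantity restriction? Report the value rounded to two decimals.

13.47

Unrestricted equilibrium: Q* = (151 - 68.5)/(3.5 + 6) = 8.6842.
At Q = 7 the demand price is 151 - 3.5(7) = 126.5 and the supply price is 68.5 + 6(7) = 110.5.
DWL = (1/2)(gap between curves at 7) x (Q* - 7) = (1/2)(16)(1.6842) = 13.4737.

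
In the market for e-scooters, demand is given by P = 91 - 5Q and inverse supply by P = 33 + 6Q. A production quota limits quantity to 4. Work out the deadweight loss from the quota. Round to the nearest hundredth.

8.91

Without the quota, 91 - 5Q = 33 + 6Q gives Q* = 5.2727.
At Q = 4 the demand price is 91 - 5(4) = 71 and the supply price is 33 + 6(4) = 57.
Deadweight loss is the triangle between the curves from 4 to 5.2727: (1/2)(71 - 57)(5.2727 - 4) = 8.9091.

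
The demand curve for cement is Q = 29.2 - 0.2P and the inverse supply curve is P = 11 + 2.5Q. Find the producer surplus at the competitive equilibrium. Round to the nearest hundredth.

Rewriting demand in inverse form: P = 146 - 5Q.
Equilibrium: 146 - 5Q = 11 + 2.5Q, so Q* = 18 and P* = 56.
Producer surplus is the triangle above supply below P*: (1/2)(18)(56 - 11) = (1/2)(18)(45) = 405.

405.00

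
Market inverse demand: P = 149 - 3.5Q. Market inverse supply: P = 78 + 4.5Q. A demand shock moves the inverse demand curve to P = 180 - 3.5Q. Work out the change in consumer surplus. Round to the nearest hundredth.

146.64

Initial equilibrium: Q_0 = 8.875, P_0 = 117.9375; CS_0 = (1/2)(8.875)(31.0625) = 137.8398, PS_0 = (1/2)(8.875)(39.9375) = 177.2227.
New equilibrium: 180 - 3.5Q = 78 + 4.5Q gives Q_1 = 12.75, P_1 = 135.375; CS_1 = 284.4844, PS_1 = 365.7656.
Change in consumer surplus = 284.4844 - 137.8398 = 146.6445.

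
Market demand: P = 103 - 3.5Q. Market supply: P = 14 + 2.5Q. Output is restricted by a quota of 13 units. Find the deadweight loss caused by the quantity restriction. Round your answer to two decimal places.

10.08

Unrestricted equilibrium: Q* = (103 - 14)/(3.5 + 2.5) = 14.8333.
At Q = 13 the demand price is 103 - 3.5(13) = 57.5 and the supply price is 14 + 2.5(13) = 46.5.
DWL = (1/2)(gap between curves at 13) x (Q* - 13) = (1/2)(11)(1.8333) = 10.0833.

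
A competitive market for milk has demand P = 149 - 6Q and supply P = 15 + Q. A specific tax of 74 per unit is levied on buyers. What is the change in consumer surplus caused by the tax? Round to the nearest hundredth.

Without the tax, 149 - 6Q = 15 + Q so Q* = 19.1429 and P* = 34.1429.
A tax on buyers shifts demand down by 74: (149 - 74) - 6Q = 15 + Q, so Q_t = 8.5714. Buyers pay P_b = 97.5714; sellers receive P_s = P_b - 74 = 23.5714.
Consumers lose the trapezoid between P* and P_b out to Q_t plus the triangle from Q_t to Q*: change in CS = 220.4082 - 1099.3469 = -878.9388.

-878.94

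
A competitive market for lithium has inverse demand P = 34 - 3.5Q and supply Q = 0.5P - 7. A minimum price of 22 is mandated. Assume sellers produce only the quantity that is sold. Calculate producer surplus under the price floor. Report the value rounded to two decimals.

15.67

Rewriting supply in inverse form: P = 14 + 2Q.
Without the control, 34 - 3.5Q = 14 + 2Q so Q* = 3.6364 and P* = 21.2727.
At the floor price 22, quantity demanded is (34 - 22)/3.5 = 3.4286; demand is the short side, so Q = 3.4286 trades at P = 22.
The supply price at Q = 3.4286 is 20.8571. PS is the trapezoid between 22 and supply over [0, 3.4286]: (1/2)[(22 - 14) + (22 - 20.8571)](3.4286) = 15.6735.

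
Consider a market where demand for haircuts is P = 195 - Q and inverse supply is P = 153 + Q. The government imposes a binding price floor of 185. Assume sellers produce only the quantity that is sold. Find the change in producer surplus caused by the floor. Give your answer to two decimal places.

Without the control, 195 - Q = 153 + Q so Q* = 21 and P* = 174.
At P = 185, buyers demand (195 - 185)/1 = 10 while sellers would supply more, so the quantity traded is 10 at price 185.
PS goes from (1/2)(21)(21) = 220.5 to 270 (computed as (185 - 153)(10) - (1/2)(1)(10)^2), a change of 49.5.

49.50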